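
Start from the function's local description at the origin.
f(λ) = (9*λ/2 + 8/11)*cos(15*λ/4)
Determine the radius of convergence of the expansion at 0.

The radius of convergence is infinite.

The factor cos(15*λ/4) is entire and contributes no finite singular point.
The polynomial part has no poles.
No finite singular points: the Taylor series at 0 converges everywhere.


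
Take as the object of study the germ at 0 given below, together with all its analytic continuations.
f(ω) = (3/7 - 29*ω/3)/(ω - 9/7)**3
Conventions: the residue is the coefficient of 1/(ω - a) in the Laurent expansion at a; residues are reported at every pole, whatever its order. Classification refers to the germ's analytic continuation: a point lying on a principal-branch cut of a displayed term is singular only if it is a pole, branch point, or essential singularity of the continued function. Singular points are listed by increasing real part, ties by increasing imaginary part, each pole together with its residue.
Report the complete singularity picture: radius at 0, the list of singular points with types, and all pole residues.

Radius of convergence at 0: 9/7.
At 9/7: a pole of order 3; residue 0.

Denominator factor (ω - 9/7)^3: pole of order 3 at 9/7, modulus 9/7.
The radius of convergence is the smallest modulus among the singular points: 9/7.
At the order-3 pole 9/7 set g(ω) = (ω - (9/7))^3*f(ω) = 3/7 - 29*ω/3.
Order-3 pole: residue = g''(a)/2; g''(9/7) = 0, so the residue is 0.


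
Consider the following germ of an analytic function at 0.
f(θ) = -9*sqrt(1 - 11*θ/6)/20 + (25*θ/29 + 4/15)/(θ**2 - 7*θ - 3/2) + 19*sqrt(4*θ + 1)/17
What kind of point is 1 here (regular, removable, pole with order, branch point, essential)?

The point is a regular point.

Denominator factors: θ**2 - 7*θ - 3/2 = -15/2 at θ = 1 — none vanishes.
Branch term sqrt(1 - θ/(-1/4)): argument at 1 is 5, nonzero, so 1 is not its branch point (a point on a principal cut is still regular for the continued germ).
Branch term sqrt(1 - θ/(6/11)): argument at 1 is -5/6, nonzero, so 1 is not its branch point (a point on a principal cut is still regular for the continued germ).
So the germ continues analytically to 1.


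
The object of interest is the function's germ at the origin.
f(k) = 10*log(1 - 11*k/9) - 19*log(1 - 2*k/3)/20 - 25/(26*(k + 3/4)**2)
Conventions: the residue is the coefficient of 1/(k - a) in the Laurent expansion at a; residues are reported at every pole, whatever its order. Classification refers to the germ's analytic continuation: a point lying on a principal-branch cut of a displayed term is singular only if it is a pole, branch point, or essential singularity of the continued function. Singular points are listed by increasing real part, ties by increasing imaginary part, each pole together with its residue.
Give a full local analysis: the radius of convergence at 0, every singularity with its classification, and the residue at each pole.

Radius of convergence at 0: 3/4.
At -3/4: a pole of order 2; residue 0.
At 9/11: a logarithmic branch point.
At 3/2: a logarithmic branch point.

Denominator factor (k + 3/4)^2: pole of order 2 at -3/4, modulus 3/4.
Branch term (-19/20)*log(1 - k/(3/2)): its argument vanishes at k = 3/2, a logarithmic branch point, modulus 3/2.
Branch term (10)*log(1 - k/(9/11)): its argument vanishes at k = 9/11, a logarithmic branch point, modulus 9/11.
The radius of convergence is the smallest modulus among the singular points: 3/4.
The branch terms are analytic at -3/4 and contribute nothing to the residue; only the rational part matters.
At the order-2 pole -3/4 set g(k) = (k - (-3/4))^2*(rational part) = -25/26.
Order-2 pole: residue = g'(a); g'(-3/4) = 0, so the residue is 0.
List the singular points by increasing real part (a conjugate pair: the negative imaginary part first).


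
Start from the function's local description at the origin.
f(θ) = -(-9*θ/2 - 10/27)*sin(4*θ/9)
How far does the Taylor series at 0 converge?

The radius of convergence is infinite.

The factor -sin(4*θ/9) is entire and contributes no finite singular point.
The polynomial part has no poles.
No finite singular points: the Taylor series at 0 converges everywhere.


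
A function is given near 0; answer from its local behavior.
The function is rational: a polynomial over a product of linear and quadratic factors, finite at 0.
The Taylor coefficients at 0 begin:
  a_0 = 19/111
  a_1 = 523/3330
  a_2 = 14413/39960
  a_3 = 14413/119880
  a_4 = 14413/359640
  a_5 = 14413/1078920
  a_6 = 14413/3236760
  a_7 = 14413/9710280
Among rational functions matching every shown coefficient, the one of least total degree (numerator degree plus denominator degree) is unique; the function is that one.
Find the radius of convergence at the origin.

The radius of convergence is 3.

No rational of total degree below 3 reproduces all 8 coefficients; solving the [2/1] Pade equations on them gives f(k) = (-37*k**2/40 - 3*k/10 - 19/37)/(k - 3), whose expansion matches every shown term.
Denominator factor (k - 3): pole of order 1 at 3, modulus 3.
The radius of convergence is the smallest modulus among the singular points: 3.


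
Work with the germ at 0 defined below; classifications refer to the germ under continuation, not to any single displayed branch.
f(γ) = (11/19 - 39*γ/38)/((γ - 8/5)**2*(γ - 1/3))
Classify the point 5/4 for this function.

Denominator factors: γ - 1/3 = 11/12 at γ = 5/4; γ - 8/5 = -7/20 at γ = 5/4 — none vanishes.
So the germ continues analytically to 5/4.

The point is a regular point.


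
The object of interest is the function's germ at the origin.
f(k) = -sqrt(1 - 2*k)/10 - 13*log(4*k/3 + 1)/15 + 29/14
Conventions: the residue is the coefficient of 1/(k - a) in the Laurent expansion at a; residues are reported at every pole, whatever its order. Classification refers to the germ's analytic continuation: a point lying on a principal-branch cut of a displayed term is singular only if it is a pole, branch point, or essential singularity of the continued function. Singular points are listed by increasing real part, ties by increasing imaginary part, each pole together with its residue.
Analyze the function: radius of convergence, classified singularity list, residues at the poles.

Branch term (-1/10)*sqrt(1 - k/(1/2)): its argument vanishes at k = 1/2, a square-root branch point, modulus 1/2.
Branch term (-13/15)*log(1 - k/(-3/4)): its argument vanishes at k = -3/4, a logarithmic branch point, modulus 3/4.
The radius of convergence is the smallest modulus among the singular points: 1/2.
List the singular points by increasing real part (a conjugate pair: the negative imaginary part first).

Radius of convergence at 0: 1/2.
At -3/4: a logarithmic branch point.
At 1/2: an algebraic (square-root) branch point.


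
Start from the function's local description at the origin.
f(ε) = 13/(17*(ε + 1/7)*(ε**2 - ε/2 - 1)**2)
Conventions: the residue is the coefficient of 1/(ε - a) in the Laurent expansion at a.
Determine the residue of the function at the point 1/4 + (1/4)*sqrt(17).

The factor ε**2 - ε/2 - 1 splits as (ε - a)(ε - a') with a = 1/4 + (1/4)*sqrt(17), a' = 1/4 - (1/4)*sqrt(17). At the order-2 pole a set g(ε) = (ε - a)^2*f(ε) = [13/(17*(ε + 1/7))] / (ε - a')^2.
Order-2 pole: residue = g'(a); g'(1/4 + (1/4)*sqrt(17)) = -62426/134657 + (2380378/38915873)*sqrt(17), so the residue is -62426/134657 + (2380378/38915873)*sqrt(17).

The residue is -62426/134657 + (2380378/38915873)*sqrt(17).


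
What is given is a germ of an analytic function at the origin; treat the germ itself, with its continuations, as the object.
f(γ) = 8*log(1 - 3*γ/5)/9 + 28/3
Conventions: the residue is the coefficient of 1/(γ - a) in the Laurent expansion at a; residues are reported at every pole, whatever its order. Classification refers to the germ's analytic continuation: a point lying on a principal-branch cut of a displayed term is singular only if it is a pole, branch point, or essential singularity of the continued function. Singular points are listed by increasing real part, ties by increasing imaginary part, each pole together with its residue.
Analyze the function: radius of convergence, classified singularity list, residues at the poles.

Radius of convergence at 0: 5/3.
At 5/3: a logarithmic branch point.

Branch term (8/9)*log(1 - γ/(5/3)): its argument vanishes at γ = 5/3, a logarithmic branch point, modulus 5/3.
The radius of convergence is the smallest modulus among the singular points: 5/3.


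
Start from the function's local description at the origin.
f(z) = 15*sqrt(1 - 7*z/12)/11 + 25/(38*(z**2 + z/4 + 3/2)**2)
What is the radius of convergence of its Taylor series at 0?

Denominator factor (z**2 + z/4 + 3/2)^2: discriminant -95/16, complex-conjugate roots (-1/8) + ((1/8)*sqrt(95))*i and (-1/8) - ((1/8)*sqrt(95))*i; poles of order 2, moduli (1/2)*sqrt(6) and (1/2)*sqrt(6).
Branch term (15/11)*sqrt(1 - z/(12/7)): its argument vanishes at z = 12/7, a square-root branch point, modulus 12/7.
The radius of convergence is the smallest modulus among the singular points: (1/2)*sqrt(6).

The radius of convergence is (1/2)*sqrt(6).


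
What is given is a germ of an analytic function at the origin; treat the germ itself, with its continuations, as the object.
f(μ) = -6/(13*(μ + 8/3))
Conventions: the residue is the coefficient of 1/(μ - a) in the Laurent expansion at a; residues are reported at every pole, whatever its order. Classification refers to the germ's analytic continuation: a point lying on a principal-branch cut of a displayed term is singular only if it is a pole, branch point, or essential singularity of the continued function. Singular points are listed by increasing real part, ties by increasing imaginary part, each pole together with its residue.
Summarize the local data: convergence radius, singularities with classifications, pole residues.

Radius of convergence at 0: 8/3.
At -8/3: a pole of order 1; residue -6/13.

Denominator factor (μ + 8/3): pole of order 1 at -8/3, modulus 8/3.
The radius of convergence is the smallest modulus among the singular points: 8/3.
At the order-1 pole -8/3 set g(μ) = (μ - (-8/3))*f(μ) = -6/13.
Simple pole: residue = g(a) at a = -8/3, which is -6/13.


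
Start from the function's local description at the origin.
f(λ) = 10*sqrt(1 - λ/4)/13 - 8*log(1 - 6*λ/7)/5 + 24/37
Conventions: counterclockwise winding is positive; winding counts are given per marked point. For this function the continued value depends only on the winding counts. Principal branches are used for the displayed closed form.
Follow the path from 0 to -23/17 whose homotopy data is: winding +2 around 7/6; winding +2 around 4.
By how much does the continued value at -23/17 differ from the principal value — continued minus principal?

Continued minus principal equals -(32/5)*pi*i.

The rational part is single-valued and drops out of the difference; each branch term changes only by its own monodromy.
(-8/5)*log(1 - λ/(7/6)): each positive loop around 7/6 adds 2*pi*i to the log, so winding +2 contributes (-8/5)*(2)*2*pi*i = -(32/5)*pi*i.
(10/13)*sqrt(1 - λ/(4)): winding +2 is even, the square root returns to the same sheet, contribution 0.
Summing the contributions at λ = -23/17 gives -(32/5)*pi*i.


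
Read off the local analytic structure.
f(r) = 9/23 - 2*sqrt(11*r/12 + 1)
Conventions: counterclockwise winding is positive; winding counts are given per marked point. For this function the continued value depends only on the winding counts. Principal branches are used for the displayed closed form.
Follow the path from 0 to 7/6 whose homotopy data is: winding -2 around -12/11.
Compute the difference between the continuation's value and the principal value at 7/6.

Continued minus principal equals 0.

The rational part is single-valued and drops out of the difference; each branch term changes only by its own monodromy.
(-2)*sqrt(1 - r/(-12/11)): winding -2 is even, the square root returns to the same sheet, contribution 0.
Summing the contributions at r = 7/6 gives 0.


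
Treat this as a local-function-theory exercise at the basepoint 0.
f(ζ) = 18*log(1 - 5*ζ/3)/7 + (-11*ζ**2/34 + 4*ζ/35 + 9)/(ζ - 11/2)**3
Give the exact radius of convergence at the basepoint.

Denominator factor (ζ - 11/2)^3: pole of order 3 at 11/2, modulus 11/2.
Branch term (18/7)*log(1 - ζ/(3/5)): its argument vanishes at ζ = 3/5, a logarithmic branch point, modulus 3/5.
The radius of convergence is the smallest modulus among the singular points: 3/5.

The radius of convergence is 3/5.


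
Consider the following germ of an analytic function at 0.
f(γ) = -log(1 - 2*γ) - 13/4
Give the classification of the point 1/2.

The term (-1)*log(1 - γ/(1/2)) has argument 1 - 1/2/(1/2) = 0 at 1/2: a logarithmic (infinitely-sheeted) branch point; the remaining terms are analytic or single-valued there.

The point is a logarithmic branch point.


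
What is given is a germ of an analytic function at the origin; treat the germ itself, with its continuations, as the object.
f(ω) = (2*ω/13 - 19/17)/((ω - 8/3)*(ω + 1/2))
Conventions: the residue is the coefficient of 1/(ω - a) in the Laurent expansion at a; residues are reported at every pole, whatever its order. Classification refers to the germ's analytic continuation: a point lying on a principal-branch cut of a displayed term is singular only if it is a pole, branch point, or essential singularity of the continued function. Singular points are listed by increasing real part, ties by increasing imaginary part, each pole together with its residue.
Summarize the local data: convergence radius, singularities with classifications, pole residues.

Radius of convergence at 0: 1/2.
At -1/2: a pole of order 1; residue 1584/4199.
At 8/3: a pole of order 1; residue -938/4199.

Denominator factor (ω + 1/2): pole of order 1 at -1/2, modulus 1/2.
Denominator factor (ω - 8/3): pole of order 1 at 8/3, modulus 8/3.
The radius of convergence is the smallest modulus among the singular points: 1/2.
At the order-1 pole -1/2 set g(ω) = (ω - (-1/2))*f(ω) = (2*ω/13 - 19/17)/(ω - 8/3).
Simple pole: residue = g(a) at a = -1/2, which is 1584/4199.
At the order-1 pole 8/3 set g(ω) = (ω - (8/3))*f(ω) = (2*ω/13 - 19/17)/(ω + 1/2).
Simple pole: residue = g(a) at a = 8/3, which is -938/4199.
List the singular points by increasing real part (a conjugate pair: the negative imaginary part first).


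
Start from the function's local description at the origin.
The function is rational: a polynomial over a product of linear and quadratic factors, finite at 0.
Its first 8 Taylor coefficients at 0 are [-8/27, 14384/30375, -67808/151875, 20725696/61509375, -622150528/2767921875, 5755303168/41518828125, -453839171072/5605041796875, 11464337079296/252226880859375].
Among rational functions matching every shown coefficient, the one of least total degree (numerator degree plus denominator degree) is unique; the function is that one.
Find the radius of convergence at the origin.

The radius of convergence is 9/4.

No rational of total degree below 4 reproduces all 8 coefficients; solving the [1/3] Pade equations on them gives f(ε) = (29*ε/25 - 15/4)/((ε + 9/4)**2*(ε + 5/2)), whose expansion matches every shown term.
Denominator factor (ε + 9/4)^2: pole of order 2 at -9/4, modulus 9/4.
Denominator factor (ε + 5/2): pole of order 1 at -5/2, modulus 5/2.
The radius of convergence is the smallest modulus among the singular points: 9/4.


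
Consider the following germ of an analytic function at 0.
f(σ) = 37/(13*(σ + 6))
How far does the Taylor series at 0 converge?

The radius of convergence is 6.

Denominator factor (σ + 6): pole of order 1 at -6, modulus 6.
The radius of convergence is the smallest modulus among the singular points: 6.


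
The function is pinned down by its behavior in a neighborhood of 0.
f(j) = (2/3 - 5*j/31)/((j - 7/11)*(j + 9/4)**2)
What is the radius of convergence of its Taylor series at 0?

The radius of convergence is 7/11.

Denominator factor (j + 9/4)^2: pole of order 2 at -9/4, modulus 9/4.
Denominator factor (j - 7/11): pole of order 1 at 7/11, modulus 7/11.
The radius of convergence is the smallest modulus among the singular points: 7/11.


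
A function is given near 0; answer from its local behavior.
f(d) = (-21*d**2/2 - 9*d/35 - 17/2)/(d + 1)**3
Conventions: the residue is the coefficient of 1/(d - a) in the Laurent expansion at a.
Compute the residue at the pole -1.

The residue is -21/2.

At the order-3 pole -1 set g(d) = (d - (-1))^3*f(d) = -21*d**2/2 - 9*d/35 - 17/2.
Order-3 pole: residue = g''(a)/2; g''(-1) = -21, so the residue is -21/2.


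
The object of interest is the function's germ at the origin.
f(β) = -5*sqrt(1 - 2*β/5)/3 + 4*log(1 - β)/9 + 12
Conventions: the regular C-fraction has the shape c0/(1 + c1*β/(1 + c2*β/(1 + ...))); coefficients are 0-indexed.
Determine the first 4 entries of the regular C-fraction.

The regular C-fraction coefficients are [31/3, 1/93, -1591/930, 3007/3182].

Taylor coefficients (expand at 0): a_0 = 31/3, a_1 = -1/9, a_2 = -17/90, a_3 = -191/1350.
c0 = a_0 = 31/3. Peel one level at a time: if S = 1 + c*β/S' with S'(0) = 1, then c is the β-coefficient of S and S' = c*β/(S - 1).
S_1 = c0/f = 1 + (1/93)*β + (1591/86490)*β^2 + ...; c1 = 1/93.
S_2 = c1*β/(S_1 - 1) = 1 + (-1591/930)*β + (97/60)*β^2 + ...; c2 = -1591/930.
S_3 = c2*β/(S_2 - 1) = 1 + (3007/3182)*β + ...; c3 = 3007/3182.


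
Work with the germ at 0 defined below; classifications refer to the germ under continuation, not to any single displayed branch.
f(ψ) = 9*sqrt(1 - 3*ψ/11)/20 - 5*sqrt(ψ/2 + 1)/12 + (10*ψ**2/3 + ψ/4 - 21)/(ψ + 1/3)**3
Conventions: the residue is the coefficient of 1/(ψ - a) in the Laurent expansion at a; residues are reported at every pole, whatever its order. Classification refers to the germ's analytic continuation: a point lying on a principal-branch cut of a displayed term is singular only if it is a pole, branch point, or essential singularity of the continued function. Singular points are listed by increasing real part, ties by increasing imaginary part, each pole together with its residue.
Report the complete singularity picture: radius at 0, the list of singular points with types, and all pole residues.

Radius of convergence at 0: 1/3.
At -2: an algebraic (square-root) branch point.
At -1/3: a pole of order 3; residue 10/3.
At 11/3: an algebraic (square-root) branch point.

Denominator factor (ψ + 1/3)^3: pole of order 3 at -1/3, modulus 1/3.
Branch term (9/20)*sqrt(1 - ψ/(11/3)): its argument vanishes at ψ = 11/3, a square-root branch point, modulus 11/3.
Branch term (-5/12)*sqrt(1 - ψ/(-2)): its argument vanishes at ψ = -2, a square-root branch point, modulus 2.
The radius of convergence is the smallest modulus among the singular points: 1/3.
The branch terms are analytic at -1/3 and contribute nothing to the residue; only the rational part matters.
At the order-3 pole -1/3 set g(ψ) = (ψ - (-1/3))^3*(rational part) = 10*ψ**2/3 + ψ/4 - 21.
Order-3 pole: residue = g''(a)/2; g''(-1/3) = 20/3, so the residue is 10/3.
List the singular points by increasing real part (a conjugate pair: the negative imaginary part first).


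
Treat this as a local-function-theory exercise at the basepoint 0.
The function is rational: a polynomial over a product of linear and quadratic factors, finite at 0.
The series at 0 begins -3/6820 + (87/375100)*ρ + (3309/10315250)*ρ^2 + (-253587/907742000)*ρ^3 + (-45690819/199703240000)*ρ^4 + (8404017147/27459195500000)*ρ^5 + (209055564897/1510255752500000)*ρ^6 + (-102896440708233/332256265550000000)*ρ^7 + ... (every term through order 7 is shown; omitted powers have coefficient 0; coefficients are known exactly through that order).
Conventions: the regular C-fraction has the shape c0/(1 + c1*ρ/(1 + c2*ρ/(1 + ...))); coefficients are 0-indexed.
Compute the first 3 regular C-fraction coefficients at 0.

Taylor coefficients (read off): a_0 = -3/6820, a_1 = 87/375100, a_2 = 3309/10315250.
c0 = a_0 = -3/6820. Peel one level at a time: if S = 1 + c*ρ/S' with S'(0) = 1, then c is the ρ-coefficient of S and S' = c*ρ/(S - 1).
S_1 = c0/f = 1 + (29/55)*ρ + (277/275)*ρ^2 + ...; c1 = 29/55.
S_2 = c1*ρ/(S_1 - 1) = 1 + (-277/145)*ρ + ...; c2 = -277/145.

The regular C-fraction coefficients are [-3/6820, 29/55, -277/145].


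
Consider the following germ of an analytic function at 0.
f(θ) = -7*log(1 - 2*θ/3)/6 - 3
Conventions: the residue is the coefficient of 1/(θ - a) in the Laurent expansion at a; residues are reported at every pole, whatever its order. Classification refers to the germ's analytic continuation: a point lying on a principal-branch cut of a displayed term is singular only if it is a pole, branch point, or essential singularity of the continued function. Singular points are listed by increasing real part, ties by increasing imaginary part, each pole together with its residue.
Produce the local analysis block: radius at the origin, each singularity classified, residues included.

Branch term (-7/6)*log(1 - θ/(3/2)): its argument vanishes at θ = 3/2, a logarithmic branch point, modulus 3/2.
The radius of convergence is the smallest modulus among the singular points: 3/2.

Radius of convergence at 0: 3/2.
At 3/2: a logarithmic branch point.


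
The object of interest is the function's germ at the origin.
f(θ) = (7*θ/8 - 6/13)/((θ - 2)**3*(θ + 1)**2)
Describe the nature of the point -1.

The point is a pole of order 2.

The denominator factor θ + 1 vanishes at -1 and appears to the power 2; the numerator there equals -139/104, nonzero, and no other factor vanishes.
Hence a pole whose order is the multiplicity, 2.


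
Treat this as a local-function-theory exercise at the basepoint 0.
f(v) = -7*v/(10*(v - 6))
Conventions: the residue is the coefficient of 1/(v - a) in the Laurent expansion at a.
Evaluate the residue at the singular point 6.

The residue is -21/5.

At the order-1 pole 6 set g(v) = (v - (6))*f(v) = -7*v/10.
Simple pole: residue = g(a) at a = 6, which is -21/5.


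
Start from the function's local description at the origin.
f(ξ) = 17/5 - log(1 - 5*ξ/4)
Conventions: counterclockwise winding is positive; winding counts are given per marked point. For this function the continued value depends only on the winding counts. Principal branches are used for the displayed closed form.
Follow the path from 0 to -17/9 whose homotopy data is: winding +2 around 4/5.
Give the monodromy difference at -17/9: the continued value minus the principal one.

The rational part is single-valued and drops out of the difference; each branch term changes only by its own monodromy.
(-1)*log(1 - ξ/(4/5)): each positive loop around 4/5 adds 2*pi*i to the log, so winding +2 contributes (-1)*(2)*2*pi*i = -(4)*pi*i.
Summing the contributions at ξ = -17/9 gives -(4)*pi*i.

Continued minus principal equals -(4)*pi*i.


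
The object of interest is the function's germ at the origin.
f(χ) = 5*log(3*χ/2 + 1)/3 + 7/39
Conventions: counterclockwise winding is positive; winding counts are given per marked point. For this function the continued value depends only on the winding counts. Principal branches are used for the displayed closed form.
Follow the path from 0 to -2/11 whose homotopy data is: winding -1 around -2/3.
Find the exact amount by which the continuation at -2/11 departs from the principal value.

Continued minus principal equals -(10/3)*pi*i.

The rational part is single-valued and drops out of the difference; each branch term changes only by its own monodromy.
(5/3)*log(1 - χ/(-2/3)): each positive loop around -2/3 adds 2*pi*i to the log, so winding -1 contributes (5/3)*(-1)*2*pi*i = -(10/3)*pi*i.
Summing the contributions at χ = -2/11 gives -(10/3)*pi*i.


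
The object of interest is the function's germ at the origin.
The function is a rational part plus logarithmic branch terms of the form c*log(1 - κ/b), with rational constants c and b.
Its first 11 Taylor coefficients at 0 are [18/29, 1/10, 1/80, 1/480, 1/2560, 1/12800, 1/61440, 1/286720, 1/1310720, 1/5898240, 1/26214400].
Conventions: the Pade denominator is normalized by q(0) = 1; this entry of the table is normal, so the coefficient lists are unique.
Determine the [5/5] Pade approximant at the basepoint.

The Pade approximant has numerator coefficients [18/29, -167/580, 21/580, 13/167040, -883/4677120, 2623/561254400]; denominator coefficients [1, -5/8, 5/36, -5/384, 5/10752, -1/258048].

Taylor coefficients needed (read off): a_0 = 18/29, a_1 = 1/10, a_2 = 1/80, a_3 = 1/480, a_4 = 1/2560, a_5 = 1/12800, a_6 = 1/61440, a_7 = 1/286720, a_8 = 1/1310720, a_9 = 1/5898240, a_10 = 1/26214400.
Write the denominator as Q(κ) = 1 + q1*κ + q2*κ^2 + q3*κ^3 + q4*κ^4 + q5*κ^5. Requiring Q*f - P = O(κ^11) with deg P <= 5 kills the coefficients of κ^6..κ^10 in Q*f:
  κ^6: a_6 + q1*a_5 + q2*a_4 + q3*a_3 + q4*a_2 + q5*a_1 = 0, i.e. 1/61440 + (1/12800)*q1 + (1/2560)*q2 + (1/480)*q3 + (1/80)*q4 + (1/10)*q5 = 0.
  κ^7: a_7 + q1*a_6 + q2*a_5 + q3*a_4 + q4*a_3 + q5*a_2 = 0, i.e. 1/286720 + (1/61440)*q1 + (1/12800)*q2 + (1/2560)*q3 + (1/480)*q4 + (1/80)*q5 = 0.
  κ^8: a_8 + q1*a_7 + q2*a_6 + q3*a_5 + q4*a_4 + q5*a_3 = 0, i.e. 1/1310720 + (1/286720)*q1 + (1/61440)*q2 + (1/12800)*q3 + (1/2560)*q4 + (1/480)*q5 = 0.
  κ^9: a_9 + q1*a_8 + q2*a_7 + q3*a_6 + q4*a_5 + q5*a_4 = 0, i.e. 1/5898240 + (1/1310720)*q1 + (1/286720)*q2 + (1/61440)*q3 + (1/12800)*q4 + (1/2560)*q5 = 0.
  κ^10: a_10 + q1*a_9 + q2*a_8 + q3*a_7 + q4*a_6 + q5*a_5 = 0, i.e. 1/26214400 + (1/5898240)*q1 + (1/1310720)*q2 + (1/286720)*q3 + (1/61440)*q4 + (1/12800)*q5 = 0.
Solving this linear system: q1 = -5/8, q2 = 5/36, q3 = -5/384, q4 = 5/10752, q5 = -1/258048.
The numerator is Q*f truncated at degree 5: P0 = a_0 = 18/29; P1 = a_1 + q1*a_0 = -167/580; P2 = a_2 + q1*a_1 + q2*a_0 = 21/580; P3 = a_3 + q1*a_2 + q2*a_1 + q3*a_0 = 13/167040; P4 = a_4 + q1*a_3 + q2*a_2 + q3*a_1 + q4*a_0 = -883/4677120; P5 = a_5 + q1*a_4 + q2*a_3 + q3*a_2 + q4*a_1 + q5*a_0 = 2623/561254400.


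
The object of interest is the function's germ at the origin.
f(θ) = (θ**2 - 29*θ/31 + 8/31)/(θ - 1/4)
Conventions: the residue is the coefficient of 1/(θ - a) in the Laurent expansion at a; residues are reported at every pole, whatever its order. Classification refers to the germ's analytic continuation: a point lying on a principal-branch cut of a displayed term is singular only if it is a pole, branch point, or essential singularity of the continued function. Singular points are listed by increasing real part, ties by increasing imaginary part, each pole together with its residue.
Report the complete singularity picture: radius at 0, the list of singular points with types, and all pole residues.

Radius of convergence at 0: 1/4.
At 1/4: a pole of order 1; residue 43/496.

Denominator factor (θ - 1/4): pole of order 1 at 1/4, modulus 1/4.
The radius of convergence is the smallest modulus among the singular points: 1/4.
At the order-1 pole 1/4 set g(θ) = (θ - (1/4))*f(θ) = θ**2 - 29*θ/31 + 8/31.
Simple pole: residue = g(a) at a = 1/4, which is 43/496.


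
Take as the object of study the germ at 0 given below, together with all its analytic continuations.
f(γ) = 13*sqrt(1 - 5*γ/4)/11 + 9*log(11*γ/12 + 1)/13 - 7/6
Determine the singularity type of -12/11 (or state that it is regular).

The term (9/13)*log(1 - γ/(-12/11)) has argument 1 - -12/11/(-12/11) = 0 at -12/11: a logarithmic (infinitely-sheeted) branch point; the remaining terms are analytic or single-valued there.

The point is a logarithmic branch point.


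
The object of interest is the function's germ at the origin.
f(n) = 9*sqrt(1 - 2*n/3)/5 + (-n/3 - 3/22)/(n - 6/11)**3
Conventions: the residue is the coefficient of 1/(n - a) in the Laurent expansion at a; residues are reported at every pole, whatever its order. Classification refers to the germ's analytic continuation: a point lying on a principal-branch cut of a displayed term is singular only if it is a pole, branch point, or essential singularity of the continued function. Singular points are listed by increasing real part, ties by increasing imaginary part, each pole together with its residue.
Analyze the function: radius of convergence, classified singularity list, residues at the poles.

Denominator factor (n - 6/11)^3: pole of order 3 at 6/11, modulus 6/11.
Branch term (9/5)*sqrt(1 - n/(3/2)): its argument vanishes at n = 3/2, a square-root branch point, modulus 3/2.
The radius of convergence is the smallest modulus among the singular points: 6/11.
The branch term is analytic at 6/11 and contributes nothing to the residue; only the rational part matters.
At the order-3 pole 6/11 set g(n) = (n - (6/11))^3*(rational part) = -n/3 - 3/22.
Order-3 pole: residue = g''(a)/2; g''(6/11) = 0, so the residue is 0.
List the singular points by increasing real part (a conjugate pair: the negative imaginary part first).

Radius of convergence at 0: 6/11.
At 6/11: a pole of order 3; residue 0.
At 3/2: an algebraic (square-root) branch point.


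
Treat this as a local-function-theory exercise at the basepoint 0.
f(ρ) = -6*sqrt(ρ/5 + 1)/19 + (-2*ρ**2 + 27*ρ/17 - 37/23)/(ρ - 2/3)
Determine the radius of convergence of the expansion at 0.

Denominator factor (ρ - 2/3): pole of order 1 at 2/3, modulus 2/3.
Branch term (-6/19)*sqrt(1 - ρ/(-5)): its argument vanishes at ρ = -5, a square-root branch point, modulus 5.
The radius of convergence is the smallest modulus among the singular points: 2/3.

The radius of convergence is 2/3.


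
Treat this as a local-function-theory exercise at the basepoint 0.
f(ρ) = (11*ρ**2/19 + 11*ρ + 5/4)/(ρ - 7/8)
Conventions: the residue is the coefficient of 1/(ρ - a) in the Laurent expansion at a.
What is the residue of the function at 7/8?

The residue is 13763/1216.

At the order-1 pole 7/8 set g(ρ) = (ρ - (7/8))*f(ρ) = 11*ρ**2/19 + 11*ρ + 5/4.
Simple pole: residue = g(a) at a = 7/8, which is 13763/1216.


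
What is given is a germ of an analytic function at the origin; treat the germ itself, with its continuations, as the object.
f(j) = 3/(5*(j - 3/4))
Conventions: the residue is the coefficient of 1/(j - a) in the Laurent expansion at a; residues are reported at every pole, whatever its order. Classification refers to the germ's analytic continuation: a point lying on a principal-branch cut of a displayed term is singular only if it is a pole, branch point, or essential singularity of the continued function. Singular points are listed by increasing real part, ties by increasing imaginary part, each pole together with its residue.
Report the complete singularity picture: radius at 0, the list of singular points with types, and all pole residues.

Denominator factor (j - 3/4): pole of order 1 at 3/4, modulus 3/4.
The radius of convergence is the smallest modulus among the singular points: 3/4.
At the order-1 pole 3/4 set g(j) = (j - (3/4))*f(j) = 3/5.
Simple pole: residue = g(a) at a = 3/4, which is 3/5.

Radius of convergence at 0: 3/4.
At 3/4: a pole of order 1; residue 3/5.


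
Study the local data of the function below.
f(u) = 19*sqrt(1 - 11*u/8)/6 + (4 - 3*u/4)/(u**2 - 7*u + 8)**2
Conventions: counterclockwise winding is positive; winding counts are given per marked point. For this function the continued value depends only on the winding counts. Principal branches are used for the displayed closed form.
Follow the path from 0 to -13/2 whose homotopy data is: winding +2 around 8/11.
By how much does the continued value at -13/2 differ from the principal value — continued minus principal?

The rational part is single-valued and drops out of the difference; each branch term changes only by its own monodromy.
(19/6)*sqrt(1 - u/(8/11)): winding +2 is even, the square root returns to the same sheet, contribution 0.
Summing the contributions at u = -13/2 gives 0.

Continued minus principal equals 0.


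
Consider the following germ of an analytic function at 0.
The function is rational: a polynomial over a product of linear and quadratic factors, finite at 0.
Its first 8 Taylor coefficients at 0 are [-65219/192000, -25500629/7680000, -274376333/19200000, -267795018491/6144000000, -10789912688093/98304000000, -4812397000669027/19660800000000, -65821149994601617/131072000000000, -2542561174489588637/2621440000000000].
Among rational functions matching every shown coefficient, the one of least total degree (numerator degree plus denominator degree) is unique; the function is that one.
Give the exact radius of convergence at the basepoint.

No rational of total degree below 6 reproduces all 8 coefficients; solving the [1/5] Pade equations on them gives f(ρ) = (17*ρ/15 + 4/15)/((ρ - 10/7)**2*(ρ - 8/11)**3), whose expansion matches every shown term.
Denominator factor (ρ - 8/11)^3: pole of order 3 at 8/11, modulus 8/11.
Denominator factor (ρ - 10/7)^2: pole of order 2 at 10/7, modulus 10/7.
The radius of convergence is the smallest modulus among the singular points: 8/11.

The radius of convergence is 8/11.


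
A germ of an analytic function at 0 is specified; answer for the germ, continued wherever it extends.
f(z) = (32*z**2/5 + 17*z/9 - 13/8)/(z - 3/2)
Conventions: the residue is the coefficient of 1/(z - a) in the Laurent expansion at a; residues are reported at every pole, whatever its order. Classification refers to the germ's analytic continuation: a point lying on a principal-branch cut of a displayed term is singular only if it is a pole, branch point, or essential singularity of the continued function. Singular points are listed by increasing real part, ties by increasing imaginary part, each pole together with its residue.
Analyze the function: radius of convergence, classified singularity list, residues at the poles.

Radius of convergence at 0: 3/2.
At 3/2: a pole of order 1; residue 1873/120.

Denominator factor (z - 3/2): pole of order 1 at 3/2, modulus 3/2.
The radius of convergence is the smallest modulus among the singular points: 3/2.
At the order-1 pole 3/2 set g(z) = (z - (3/2))*f(z) = 32*z**2/5 + 17*z/9 - 13/8.
Simple pole: residue = g(a) at a = 3/2, which is 1873/120.


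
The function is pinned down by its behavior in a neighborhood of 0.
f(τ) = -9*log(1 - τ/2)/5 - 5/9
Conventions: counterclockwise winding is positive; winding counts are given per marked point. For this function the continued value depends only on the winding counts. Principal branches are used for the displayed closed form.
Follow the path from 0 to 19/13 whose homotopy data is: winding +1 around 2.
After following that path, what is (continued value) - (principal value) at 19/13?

Continued minus principal equals -(18/5)*pi*i.

The rational part is single-valued and drops out of the difference; each branch term changes only by its own monodromy.
(-9/5)*log(1 - τ/(2)): each positive loop around 2 adds 2*pi*i to the log, so winding +1 contributes (-9/5)*(1)*2*pi*i = -(18/5)*pi*i.
Summing the contributions at τ = 19/13 gives -(18/5)*pi*i.


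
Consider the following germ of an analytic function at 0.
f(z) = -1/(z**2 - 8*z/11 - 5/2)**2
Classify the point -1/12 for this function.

The point is a regular point.

Denominator factors: z**2 - 8*z/11 - 5/2 = -3853/1584 at z = -1/12 — none vanishes.
So the germ continues analytically to -1/12.


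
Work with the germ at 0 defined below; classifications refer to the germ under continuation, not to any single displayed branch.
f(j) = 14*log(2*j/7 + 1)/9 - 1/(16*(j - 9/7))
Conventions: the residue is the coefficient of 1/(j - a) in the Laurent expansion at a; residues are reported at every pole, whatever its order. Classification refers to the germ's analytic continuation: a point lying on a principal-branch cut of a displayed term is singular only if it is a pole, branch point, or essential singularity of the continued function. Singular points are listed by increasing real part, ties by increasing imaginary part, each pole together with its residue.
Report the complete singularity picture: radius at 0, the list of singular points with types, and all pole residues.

Denominator factor (j - 9/7): pole of order 1 at 9/7, modulus 9/7.
Branch term (14/9)*log(1 - j/(-7/2)): its argument vanishes at j = -7/2, a logarithmic branch point, modulus 7/2.
The radius of convergence is the smallest modulus among the singular points: 9/7.
The branch term is analytic at 9/7 and contributes nothing to the residue; only the rational part matters.
At the order-1 pole 9/7 set g(j) = (j - (9/7))*(rational part) = -1/16.
Simple pole: residue = g(a) at a = 9/7, which is -1/16.
List the singular points by increasing real part (a conjugate pair: the negative imaginary part first).

Radius of convergence at 0: 9/7.
At -7/2: a logarithmic branch point.
At 9/7: a pole of order 1; residue -1/16.


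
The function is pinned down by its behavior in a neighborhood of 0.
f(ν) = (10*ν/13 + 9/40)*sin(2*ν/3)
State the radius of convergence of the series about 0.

The radius of convergence is infinite.

The factor sin(2*ν/3) is entire and contributes no finite singular point.
The polynomial part has no poles.
No finite singular points: the Taylor series at 0 converges everywhere.


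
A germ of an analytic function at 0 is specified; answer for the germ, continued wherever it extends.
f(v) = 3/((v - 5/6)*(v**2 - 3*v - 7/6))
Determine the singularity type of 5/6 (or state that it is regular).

The denominator factor v - 5/6 vanishes at 5/6 and appears to the power 1; the numerator there equals 3, nonzero, and no other factor vanishes.
Hence a pole whose order is the multiplicity, 1.

The point is a pole of order 1.


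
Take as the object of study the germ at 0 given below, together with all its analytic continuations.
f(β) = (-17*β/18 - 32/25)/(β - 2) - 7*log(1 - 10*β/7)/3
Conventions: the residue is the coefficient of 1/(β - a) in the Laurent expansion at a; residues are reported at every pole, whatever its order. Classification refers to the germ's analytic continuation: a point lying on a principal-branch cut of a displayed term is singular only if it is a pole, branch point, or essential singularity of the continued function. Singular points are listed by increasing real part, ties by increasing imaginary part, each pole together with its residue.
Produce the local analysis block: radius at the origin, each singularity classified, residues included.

Denominator factor (β - 2): pole of order 1 at 2, modulus 2.
Branch term (-7/3)*log(1 - β/(7/10)): its argument vanishes at β = 7/10, a logarithmic branch point, modulus 7/10.
The radius of convergence is the smallest modulus among the singular points: 7/10.
The branch term is analytic at 2 and contributes nothing to the residue; only the rational part matters.
At the order-1 pole 2 set g(β) = (β - (2))*(rational part) = -17*β/18 - 32/25.
Simple pole: residue = g(a) at a = 2, which is -713/225.
List the singular points by increasing real part (a conjugate pair: the negative imaginary part first).

Radius of convergence at 0: 7/10.
At 7/10: a logarithmic branch point.
At 2: a pole of order 1; residue -713/225.


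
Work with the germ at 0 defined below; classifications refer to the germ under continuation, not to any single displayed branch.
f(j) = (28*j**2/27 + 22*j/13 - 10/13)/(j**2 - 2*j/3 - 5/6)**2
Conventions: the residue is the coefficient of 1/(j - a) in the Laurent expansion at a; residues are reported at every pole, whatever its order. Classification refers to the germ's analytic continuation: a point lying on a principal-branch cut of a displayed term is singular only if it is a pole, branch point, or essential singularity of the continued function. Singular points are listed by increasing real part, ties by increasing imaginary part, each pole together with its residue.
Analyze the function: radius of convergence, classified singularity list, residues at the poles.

Radius of convergence at 0: -1/3 + (1/6)*sqrt(34).
At 1/3 - (1/6)*sqrt(34): a pole of order 2; residue -(563/11271)*sqrt(34).
At 1/3 + (1/6)*sqrt(34): a pole of order 2; residue (563/11271)*sqrt(34).

Denominator factor (j**2 - 2*j/3 - 5/6)^2: discriminant 34/9, real irrational roots 1/3 + (1/6)*sqrt(34) and 1/3 - (1/6)*sqrt(34); poles of order 2, moduli 1/3 + (1/6)*sqrt(34) and -1/3 + (1/6)*sqrt(34).
The radius of convergence is the smallest modulus among the singular points: -1/3 + (1/6)*sqrt(34).
The factor j**2 - 2*j/3 - 5/6 splits as (j - a)(j - a') with a = 1/3 - (1/6)*sqrt(34), a' = 1/3 + (1/6)*sqrt(34). At the order-2 pole a set g(j) = (j - a)^2*f(j) = [28*j**2/27 + 22*j/13 - 10/13] / (j - a')^2.
Order-2 pole: residue = g'(a); g'(1/3 - (1/6)*sqrt(34)) = -(563/11271)*sqrt(34), so the residue is -(563/11271)*sqrt(34).
The factor j**2 - 2*j/3 - 5/6 splits as (j - a)(j - a') with a = 1/3 + (1/6)*sqrt(34), a' = 1/3 - (1/6)*sqrt(34). At the order-2 pole a set g(j) = (j - a)^2*f(j) = [28*j**2/27 + 22*j/13 - 10/13] / (j - a')^2.
Order-2 pole: residue = g'(a); g'(1/3 + (1/6)*sqrt(34)) = (563/11271)*sqrt(34), so the residue is (563/11271)*sqrt(34).
List the singular points by increasing real part (a conjugate pair: the negative imaginary part first).
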